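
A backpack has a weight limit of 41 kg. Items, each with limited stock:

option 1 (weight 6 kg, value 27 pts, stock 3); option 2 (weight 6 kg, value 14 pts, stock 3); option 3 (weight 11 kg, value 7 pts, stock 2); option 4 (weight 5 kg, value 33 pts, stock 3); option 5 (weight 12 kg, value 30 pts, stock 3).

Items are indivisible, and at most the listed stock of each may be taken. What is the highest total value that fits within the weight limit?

Best selections within weight 41 and stock limits:
- 3×option 1 + 1×option 2 + 3×option 4: weight 39, value 194
- 2×option 1 + 3×option 4 + 1×option 5: weight 39, value 183
Best: 194 pts.

194 pts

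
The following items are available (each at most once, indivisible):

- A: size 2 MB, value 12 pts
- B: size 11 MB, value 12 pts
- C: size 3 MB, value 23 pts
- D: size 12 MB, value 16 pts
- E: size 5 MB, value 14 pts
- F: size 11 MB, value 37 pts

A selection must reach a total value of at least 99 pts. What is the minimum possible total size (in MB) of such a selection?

33

Subsets with value ≥ 99, sorted by total size:
- A+C+D+E+F: size 33, value 102
- A+B+C+D+F: size 39, value 100
- B+C+D+E+F: size 42, value 102
- A+B+C+D+E+F: size 44, value 114
Minimum size: 33 MB.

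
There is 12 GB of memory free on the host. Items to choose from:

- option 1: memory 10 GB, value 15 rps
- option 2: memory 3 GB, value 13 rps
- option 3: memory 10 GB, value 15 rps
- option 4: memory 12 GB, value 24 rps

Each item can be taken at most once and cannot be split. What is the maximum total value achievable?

24 rps

This is a 0/1 knapsack; check combinations near the capacity.
- option 4: memory 12, value 24
- option 1: memory 10, value 15
- option 3: memory 10, value 15
- option 2: memory 3, value 13
Best: 24 rps.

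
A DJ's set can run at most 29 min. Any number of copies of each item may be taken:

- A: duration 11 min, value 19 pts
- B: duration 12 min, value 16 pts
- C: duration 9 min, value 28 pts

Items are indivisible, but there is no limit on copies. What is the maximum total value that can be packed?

Best value-per-unit is C at 28/9, and filling with it alone uses duration 3×9=27. No mix of the others beats 3×28 = 84.

84 pts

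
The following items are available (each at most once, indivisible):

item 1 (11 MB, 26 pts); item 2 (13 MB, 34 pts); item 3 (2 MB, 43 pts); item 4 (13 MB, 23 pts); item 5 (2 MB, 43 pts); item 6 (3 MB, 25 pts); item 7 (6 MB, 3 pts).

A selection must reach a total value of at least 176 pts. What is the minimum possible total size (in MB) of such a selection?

Subsets with value ≥ 176, sorted by total size:
- item 1+item 2+item 3+item 4+item 5+item 6: size 44, value 194
- item 1+item 2+item 3+item 4+item 5+item 6+item 7: size 50, value 197
Minimum size: 44 MB.

44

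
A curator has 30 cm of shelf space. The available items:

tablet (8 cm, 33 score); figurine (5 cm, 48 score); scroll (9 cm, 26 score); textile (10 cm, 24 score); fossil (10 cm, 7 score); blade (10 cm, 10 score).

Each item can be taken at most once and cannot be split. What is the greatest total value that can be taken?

This is a 0/1 knapsack; check combinations near the capacity.
- tablet+figurine+scroll: length 8+5+9=22, value 33+48+26=107
- tablet+figurine+textile: length 8+5+10=23, value 33+48+24=105
- figurine+scroll+textile: length 5+9+10=24, value 48+26+24=98
- tablet+figurine+blade: length 8+5+10=23, value 33+48+10=91
- tablet+figurine+fossil: length 8+5+10=23, value 33+48+7=88
Best: 107 score.

107 score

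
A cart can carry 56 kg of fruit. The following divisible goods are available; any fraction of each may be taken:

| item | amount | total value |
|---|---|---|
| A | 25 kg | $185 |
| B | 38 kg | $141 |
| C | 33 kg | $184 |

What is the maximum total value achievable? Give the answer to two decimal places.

Take in order of value per unit:
- A (185/25 per unit): all 25 → value 185, running total 185.00
- C (184/33 per unit): 31 of 33 → value 31×184/33 = 172.8485, running total 357.85
Total 357.85.

357.85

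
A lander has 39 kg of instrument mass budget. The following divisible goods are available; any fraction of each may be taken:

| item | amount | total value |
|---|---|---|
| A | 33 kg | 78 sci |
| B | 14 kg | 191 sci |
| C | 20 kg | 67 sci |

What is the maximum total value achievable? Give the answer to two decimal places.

269.82

Take in order of value per unit:
- B (191/14 per unit): all 14 → value 191, running total 191.00
- C (67/20 per unit): all 20 → value 67, running total 258.00
- A (78/33 per unit): 5 of 33 → value 5×78/33 = 11.8182, running total 269.82
Total 269.82.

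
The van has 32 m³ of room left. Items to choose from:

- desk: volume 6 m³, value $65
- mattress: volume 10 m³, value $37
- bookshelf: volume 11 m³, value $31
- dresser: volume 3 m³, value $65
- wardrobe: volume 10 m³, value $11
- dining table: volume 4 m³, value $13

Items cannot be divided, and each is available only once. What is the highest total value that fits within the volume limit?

This is a 0/1 knapsack; check combinations near the capacity.
- desk+mattress+bookshelf+dresser: volume 6+10+11+3=30, value 65+37+31+65=198
- desk+mattress+dresser+dining table: volume 6+10+3+4=23, value 65+37+65+13=180
- desk+mattress+dresser+wardrobe: volume 6+10+3+10=29, value 65+37+65+11=178
- desk+bookshelf+dresser+dining table: volume 6+11+3+4=24, value 65+31+65+13=174
Best: $198.

$198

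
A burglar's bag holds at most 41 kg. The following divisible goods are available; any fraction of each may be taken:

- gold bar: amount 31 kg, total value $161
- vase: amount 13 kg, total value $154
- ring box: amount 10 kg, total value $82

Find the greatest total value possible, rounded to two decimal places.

Take in order of value per unit:
- vase (154/13 per unit): all 13 → value 154, running total 154.00
- ring box (82/10 per unit): all 10 → value 82, running total 236.00
- gold bar (161/31 per unit): 18 of 31 → value 18×161/31 = 93.4839, running total 329.48
Total 329.48.

329.48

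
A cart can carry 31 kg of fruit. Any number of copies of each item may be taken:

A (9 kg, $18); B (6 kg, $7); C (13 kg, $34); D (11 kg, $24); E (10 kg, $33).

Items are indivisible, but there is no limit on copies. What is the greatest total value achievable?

$99

Best value-per-unit is E at 33/10, and filling with it alone uses weight 3×10=30. No mix of the others beats 3×33 = 99.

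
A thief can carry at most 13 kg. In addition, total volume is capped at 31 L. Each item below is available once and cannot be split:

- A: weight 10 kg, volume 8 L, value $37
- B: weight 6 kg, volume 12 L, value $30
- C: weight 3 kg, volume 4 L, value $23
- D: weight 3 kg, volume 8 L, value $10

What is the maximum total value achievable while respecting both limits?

Feasible sets respecting both limits:
- B+C+D: weight 12, volume 24, value 63
- A+C: weight 13, volume 12, value 60
- B+C: weight 9, volume 16, value 53
Best: $63.

$63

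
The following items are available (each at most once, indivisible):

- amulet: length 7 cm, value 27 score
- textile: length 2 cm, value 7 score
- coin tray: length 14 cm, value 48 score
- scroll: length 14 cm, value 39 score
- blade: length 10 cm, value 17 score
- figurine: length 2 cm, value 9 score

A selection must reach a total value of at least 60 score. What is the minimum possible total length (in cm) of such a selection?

Subsets with value ≥ 60, sorted by total length:
- textile+coin tray+figurine: length 18, value 64
- amulet+coin tray: length 21, value 75
- amulet+scroll: length 21, value 66
Minimum length: 18 cm.

18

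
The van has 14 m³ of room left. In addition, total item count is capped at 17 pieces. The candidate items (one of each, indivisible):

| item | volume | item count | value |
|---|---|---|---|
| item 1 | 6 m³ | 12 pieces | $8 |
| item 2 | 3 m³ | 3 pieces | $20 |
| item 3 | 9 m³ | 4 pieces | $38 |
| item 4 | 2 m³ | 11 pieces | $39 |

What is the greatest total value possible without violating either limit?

$77

Feasible sets respecting both limits:
- item 3+item 4: volume 11, item count 15, value 77
- item 2+item 4: volume 5, item count 14, value 59
- item 2+item 3: volume 12, item count 7, value 58
Best: $77.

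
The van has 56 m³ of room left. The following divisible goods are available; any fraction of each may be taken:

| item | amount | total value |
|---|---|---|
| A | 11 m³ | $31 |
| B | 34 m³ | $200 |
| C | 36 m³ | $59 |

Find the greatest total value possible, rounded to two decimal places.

249.03

Take in order of value per unit:
- B (200/34 per unit): all 34 → value 200, running total 200.00
- A (31/11 per unit): all 11 → value 31, running total 231.00
- C (59/36 per unit): 11 of 36 → value 11×59/36 = 18.0278, running total 249.03
Total 249.03.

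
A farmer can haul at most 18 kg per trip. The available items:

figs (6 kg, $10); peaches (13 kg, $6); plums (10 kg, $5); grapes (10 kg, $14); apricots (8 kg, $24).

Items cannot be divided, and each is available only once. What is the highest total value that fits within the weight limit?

Check high-value combinations within 18 kg:
- grapes+apricots: weight 10+8=18, value 14+24=38
- figs+apricots: weight 6+8=14, value 10+24=34
- plums+apricots: weight 10+8=18, value 5+24=29
- apricots: weight 8, value 24
Best: $38.

$38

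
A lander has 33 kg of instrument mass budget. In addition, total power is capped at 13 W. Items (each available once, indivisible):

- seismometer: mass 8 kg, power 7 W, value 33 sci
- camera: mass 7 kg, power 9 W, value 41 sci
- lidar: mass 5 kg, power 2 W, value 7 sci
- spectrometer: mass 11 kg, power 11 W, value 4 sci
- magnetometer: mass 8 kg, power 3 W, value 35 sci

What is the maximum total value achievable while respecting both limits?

Feasible sets respecting both limits:
- camera+magnetometer: mass 15, power 12, value 76
- seismometer+lidar+magnetometer: mass 21, power 12, value 75
- seismometer+magnetometer: mass 16, power 10, value 68
Best: 76 sci.

76 sci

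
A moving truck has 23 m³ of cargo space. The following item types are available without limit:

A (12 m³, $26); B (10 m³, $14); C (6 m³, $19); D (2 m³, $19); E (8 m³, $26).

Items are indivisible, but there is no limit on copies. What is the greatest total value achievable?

Best value-per-unit is D at 19/2, and filling with it alone uses volume 11×2=22. No mix of the others beats 11×19 = 209.

$209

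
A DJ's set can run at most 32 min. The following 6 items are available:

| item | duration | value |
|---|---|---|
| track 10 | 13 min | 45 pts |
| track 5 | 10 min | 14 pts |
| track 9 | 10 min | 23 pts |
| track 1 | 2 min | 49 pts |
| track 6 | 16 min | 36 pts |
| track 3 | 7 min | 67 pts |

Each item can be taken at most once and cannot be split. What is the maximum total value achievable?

184 pts

Check high-value combinations within 32 min:
- track 10+track 9+track 1+track 3: duration 13+10+2+7=32, value 45+23+49+67=184
- track 10+track 5+track 1+track 3: duration 13+10+2+7=32, value 45+14+49+67=175
- track 10+track 1+track 3: duration 13+2+7=22, value 45+49+67=161
- track 5+track 9+track 1+track 3: duration 10+10+2+7=29, value 14+23+49+67=153
- track 1+track 6+track 3: duration 2+16+7=25, value 49+36+67=152
Best: 184 pts.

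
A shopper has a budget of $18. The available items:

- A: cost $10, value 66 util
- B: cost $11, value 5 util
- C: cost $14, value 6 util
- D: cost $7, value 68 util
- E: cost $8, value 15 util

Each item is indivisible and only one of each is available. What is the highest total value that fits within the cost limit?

134 util

Check high-value combinations within $18:
- A+D: cost 10+7=17, value 66+68=134
- D+E: cost 7+8=15, value 68+15=83
- A+E: cost 10+8=18, value 66+15=81
- B+D: cost 11+7=18, value 5+68=73
- D: cost 7, value 68
Best: 134 util.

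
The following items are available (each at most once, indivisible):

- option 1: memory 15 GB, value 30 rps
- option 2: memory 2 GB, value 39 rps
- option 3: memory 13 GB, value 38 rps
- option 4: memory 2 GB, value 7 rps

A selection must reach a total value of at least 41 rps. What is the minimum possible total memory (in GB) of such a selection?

4

Subsets with value ≥ 41, sorted by total memory:
- option 2+option 4: memory 4, value 46
- option 2+option 3: memory 15, value 77
Minimum memory: 4 GB.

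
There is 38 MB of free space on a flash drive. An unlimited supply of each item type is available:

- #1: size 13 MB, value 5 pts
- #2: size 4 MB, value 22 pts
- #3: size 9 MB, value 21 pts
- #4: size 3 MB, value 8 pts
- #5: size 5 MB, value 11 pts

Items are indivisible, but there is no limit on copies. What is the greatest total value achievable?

Best value-per-unit is #2 at 22/4, and filling with it alone uses size 9×4=36. No mix of the others beats 9×22 = 198.

198 pts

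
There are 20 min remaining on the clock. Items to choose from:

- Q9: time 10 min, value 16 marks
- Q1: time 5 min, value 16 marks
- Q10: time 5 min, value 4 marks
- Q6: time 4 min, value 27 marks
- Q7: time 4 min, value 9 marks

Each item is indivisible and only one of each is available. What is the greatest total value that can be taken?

59 marks

Check high-value combinations within 20 min:
- Q9+Q1+Q6: time 10+5+4=19, value 16+16+27=59
- Q1+Q10+Q6+Q7: time 5+5+4+4=18, value 16+4+27+9=56
- Q1+Q6+Q7: time 5+4+4=13, value 16+27+9=52
- Q9+Q6+Q7: time 10+4+4=18, value 16+27+9=52
Best: 59 marks.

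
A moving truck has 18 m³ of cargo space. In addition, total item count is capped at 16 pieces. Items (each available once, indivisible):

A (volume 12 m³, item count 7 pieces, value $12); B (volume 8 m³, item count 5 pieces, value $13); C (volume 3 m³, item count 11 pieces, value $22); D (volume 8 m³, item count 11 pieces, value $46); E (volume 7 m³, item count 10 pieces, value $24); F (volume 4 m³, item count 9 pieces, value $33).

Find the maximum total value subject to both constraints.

$59

Feasible sets respecting both limits:
- B+D: volume 16, item count 16, value 59
- D: volume 8, item count 11, value 46
- B+F: volume 12, item count 14, value 46
Best: $59.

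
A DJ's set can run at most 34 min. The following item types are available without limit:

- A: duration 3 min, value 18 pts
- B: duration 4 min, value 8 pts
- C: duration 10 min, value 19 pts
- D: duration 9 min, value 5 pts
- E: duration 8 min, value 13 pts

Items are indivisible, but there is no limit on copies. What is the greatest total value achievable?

198 pts

Best value-per-unit is A at 18/3, and filling with it alone uses duration 11×3=33. No mix of the others beats 11×18 = 198.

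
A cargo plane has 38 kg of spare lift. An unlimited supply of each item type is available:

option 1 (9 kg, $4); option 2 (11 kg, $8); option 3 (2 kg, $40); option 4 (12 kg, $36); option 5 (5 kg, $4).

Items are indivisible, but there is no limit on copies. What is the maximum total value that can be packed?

Best value-per-unit is option 3 at 40/2, and filling with it alone uses weight 19×2=38. No mix of the others beats 19×40 = 760.

$760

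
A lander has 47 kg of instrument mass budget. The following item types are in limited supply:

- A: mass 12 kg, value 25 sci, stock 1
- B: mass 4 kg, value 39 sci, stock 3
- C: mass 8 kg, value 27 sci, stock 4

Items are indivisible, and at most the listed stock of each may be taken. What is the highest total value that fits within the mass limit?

Top feasible selections:
- 3×B + 4×C: mass 44, value 225
- 3×B + 3×C: mass 36, value 198
- 1×A + 3×B + 2×C: mass 40, value 196
Best: 225 sci.

225 sci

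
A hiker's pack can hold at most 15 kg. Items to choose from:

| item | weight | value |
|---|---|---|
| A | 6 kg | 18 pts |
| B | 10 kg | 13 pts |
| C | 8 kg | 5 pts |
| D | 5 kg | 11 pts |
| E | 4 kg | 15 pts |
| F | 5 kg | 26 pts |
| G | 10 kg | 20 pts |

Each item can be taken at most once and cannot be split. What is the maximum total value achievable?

Check high-value combinations within 15 kg:
- A+E+F: weight 6+4+5=15, value 18+15+26=59
- D+E+F: weight 5+4+5=14, value 11+15+26=52
- F+G: weight 5+10=15, value 26+20=46
Best: 59 pts.

59 pts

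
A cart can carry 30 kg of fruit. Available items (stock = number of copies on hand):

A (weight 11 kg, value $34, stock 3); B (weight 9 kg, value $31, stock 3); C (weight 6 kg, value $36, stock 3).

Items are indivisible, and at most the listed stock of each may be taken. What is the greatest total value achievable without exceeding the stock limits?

$142

Top feasible selections:
- 1×A + 3×C: weight 29, value 142
- 1×B + 3×C: weight 27, value 139
- 2×B + 2×C: weight 30, value 134
Best: $142.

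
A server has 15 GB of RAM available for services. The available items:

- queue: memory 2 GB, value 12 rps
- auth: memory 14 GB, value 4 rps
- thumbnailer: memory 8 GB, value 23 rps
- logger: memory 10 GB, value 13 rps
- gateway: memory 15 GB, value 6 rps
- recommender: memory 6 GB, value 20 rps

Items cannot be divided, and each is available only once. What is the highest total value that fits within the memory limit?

43 rps

Check high-value combinations within 15 GB:
- thumbnailer+recommender: memory 8+6=14, value 23+20=43
- queue+thumbnailer: memory 2+8=10, value 12+23=35
- queue+recommender: memory 2+6=8, value 12+20=32
- queue+logger: memory 2+10=12, value 12+13=25
- thumbnailer: memory 8, value 23
Best: 43 rps.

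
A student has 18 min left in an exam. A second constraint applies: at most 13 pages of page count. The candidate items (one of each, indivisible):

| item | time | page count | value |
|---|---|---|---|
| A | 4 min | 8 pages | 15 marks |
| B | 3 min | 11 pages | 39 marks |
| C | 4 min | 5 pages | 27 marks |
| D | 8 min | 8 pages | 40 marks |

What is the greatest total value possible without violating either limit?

67 marks

Feasible sets respecting both limits:
- C+D: time 12, page count 13, value 67
- A+C: time 8, page count 13, value 42
- D: time 8, page count 8, value 40
Best: 67 marks.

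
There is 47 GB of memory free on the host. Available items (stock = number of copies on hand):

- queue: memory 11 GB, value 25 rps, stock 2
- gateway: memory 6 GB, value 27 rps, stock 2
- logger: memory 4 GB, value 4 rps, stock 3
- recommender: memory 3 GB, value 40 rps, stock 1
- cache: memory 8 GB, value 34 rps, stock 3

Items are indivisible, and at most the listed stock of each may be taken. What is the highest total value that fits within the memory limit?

Best selections within memory 47 and stock limits:
- 2×gateway + 2×logger + 1×recommender + 3×cache: memory 47, value 204
- 2×gateway + 1×logger + 1×recommender + 3×cache: memory 43, value 200
- 2×gateway + 1×recommender + 3×cache: memory 39, value 196
- 1×queue + 1×gateway + 1×recommender + 3×cache: memory 44, value 194
Best: 204 rps.

204 rps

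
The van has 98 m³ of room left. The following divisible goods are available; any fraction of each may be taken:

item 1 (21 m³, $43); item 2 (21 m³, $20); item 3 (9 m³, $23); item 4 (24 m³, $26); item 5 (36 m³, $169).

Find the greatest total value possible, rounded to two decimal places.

Take in order of value per unit:
- item 5 (169/36 per unit): all 36 → value 169, running total 169.00
- item 3 (23/9 per unit): all 9 → value 23, running total 192.00
- item 1 (43/21 per unit): all 21 → value 43, running total 235.00
- item 4 (26/24 per unit): all 24 → value 26, running total 261.00
- item 2 (20/21 per unit): 8 of 21 → value 8×20/21 = 7.6190, running total 268.62
Total 268.62.

268.62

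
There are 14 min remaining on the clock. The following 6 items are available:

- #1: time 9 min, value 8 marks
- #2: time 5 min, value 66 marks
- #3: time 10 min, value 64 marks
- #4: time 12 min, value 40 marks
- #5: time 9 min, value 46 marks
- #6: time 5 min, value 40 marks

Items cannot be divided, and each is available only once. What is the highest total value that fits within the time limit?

This is a 0/1 knapsack; check combinations near the capacity.
- #2+#5: time 5+9=14, value 66+46=112
- #2+#6: time 5+5=10, value 66+40=106
- #5+#6: time 9+5=14, value 46+40=86
- #1+#2: time 9+5=14, value 8+66=74
- #2: time 5, value 66
Best: 112 marks.

112 marks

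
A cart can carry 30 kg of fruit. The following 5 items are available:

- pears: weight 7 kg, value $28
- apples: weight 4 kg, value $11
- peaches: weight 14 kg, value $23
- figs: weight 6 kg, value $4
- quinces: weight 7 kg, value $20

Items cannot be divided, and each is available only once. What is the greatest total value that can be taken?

This is a 0/1 knapsack; check combinations near the capacity.
- pears+peaches+quinces: weight 7+14+7=28, value 28+23+20=71
- pears+apples+figs+quinces: weight 7+4+6+7=24, value 28+11+4+20=63
- pears+apples+peaches: weight 7+4+14=25, value 28+11+23=62
- pears+apples+quinces: weight 7+4+7=18, value 28+11+20=59
Best: $71.

$71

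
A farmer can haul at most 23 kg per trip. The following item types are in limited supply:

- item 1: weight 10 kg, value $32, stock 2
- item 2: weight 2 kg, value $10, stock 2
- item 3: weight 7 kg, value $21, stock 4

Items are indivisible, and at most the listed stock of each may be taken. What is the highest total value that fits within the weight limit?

Best selections within weight 23 and stock limits:
- 2×item 1 + 1×item 2: weight 22, value 74
- 1×item 1 + 2×item 2 + 1×item 3: weight 21, value 73
- 1×item 2 + 3×item 3: weight 23, value 73
Best: $74.

$74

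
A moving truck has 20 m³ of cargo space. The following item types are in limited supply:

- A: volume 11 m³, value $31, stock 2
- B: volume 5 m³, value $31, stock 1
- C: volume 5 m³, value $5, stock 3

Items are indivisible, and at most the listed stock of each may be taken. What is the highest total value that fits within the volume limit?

$62

Top feasible selections:
- 1×A + 1×B: volume 16, value 62
- 1×B + 3×C: volume 20, value 46
- 1×B + 2×C: volume 15, value 41
- 1×B + 1×C: volume 10, value 36
Best: $62.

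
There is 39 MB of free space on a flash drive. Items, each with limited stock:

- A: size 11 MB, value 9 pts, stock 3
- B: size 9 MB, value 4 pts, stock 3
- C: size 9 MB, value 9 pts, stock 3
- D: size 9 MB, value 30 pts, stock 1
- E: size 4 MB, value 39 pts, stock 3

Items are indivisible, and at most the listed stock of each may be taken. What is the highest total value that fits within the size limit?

165 pts

Top feasible selections:
- 2×C + 1×D + 3×E: size 39, value 165
- 1×B + 1×C + 1×D + 3×E: size 39, value 160
- 1×C + 1×D + 3×E: size 30, value 156
- 1×A + 1×D + 3×E: size 32, value 156
Best: 165 pts.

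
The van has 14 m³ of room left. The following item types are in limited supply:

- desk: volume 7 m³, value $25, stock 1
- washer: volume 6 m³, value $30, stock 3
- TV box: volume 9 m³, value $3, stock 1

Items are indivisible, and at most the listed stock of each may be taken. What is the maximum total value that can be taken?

Best selections within volume 14 and stock limits:
- 2×washer: volume 12, value 60
- 1×desk + 1×washer: volume 13, value 55
Best: $60.

$60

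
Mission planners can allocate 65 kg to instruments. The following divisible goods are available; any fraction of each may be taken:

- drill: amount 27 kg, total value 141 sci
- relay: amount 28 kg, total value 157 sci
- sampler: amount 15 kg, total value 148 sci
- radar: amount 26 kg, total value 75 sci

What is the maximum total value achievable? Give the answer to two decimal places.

Take in order of value per unit:
- sampler (148/15 per unit): all 15 → value 148, running total 148.00
- relay (157/28 per unit): all 28 → value 157, running total 305.00
- drill (141/27 per unit): 22 of 27 → value 22×141/27 = 114.8889, running total 419.89
Total 419.89.

419.89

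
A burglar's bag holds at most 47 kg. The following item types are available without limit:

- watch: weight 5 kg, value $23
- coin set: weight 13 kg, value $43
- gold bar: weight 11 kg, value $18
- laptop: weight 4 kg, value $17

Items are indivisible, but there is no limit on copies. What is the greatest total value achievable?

$212

Best value-per-unit is watch at 23/5; filling with it alone gives 9×23 = 207.
Optimal mix: 7×watch + 3×laptop → weight 47, value 212.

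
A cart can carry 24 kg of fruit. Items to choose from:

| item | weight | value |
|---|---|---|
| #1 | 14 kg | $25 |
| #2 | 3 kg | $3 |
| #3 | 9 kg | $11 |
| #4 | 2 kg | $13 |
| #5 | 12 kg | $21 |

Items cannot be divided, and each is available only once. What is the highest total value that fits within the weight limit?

$45

Check high-value combinations within 24 kg:
- #3+#4+#5: weight 9+2+12=23, value 11+13+21=45
- #1+#2+#4: weight 14+3+2=19, value 25+3+13=41
- #1+#4: weight 14+2=16, value 25+13=38
- #2+#4+#5: weight 3+2+12=17, value 3+13+21=37
- #1+#3: weight 14+9=23, value 25+11=36
Best: $45.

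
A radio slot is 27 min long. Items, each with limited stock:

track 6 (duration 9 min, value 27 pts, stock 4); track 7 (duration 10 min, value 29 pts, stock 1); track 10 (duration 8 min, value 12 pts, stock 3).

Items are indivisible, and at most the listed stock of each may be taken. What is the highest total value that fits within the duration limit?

81 pts

Top feasible selections:
- 3×track 6: duration 27, value 81
- 1×track 6 + 1×track 7 + 1×track 10: duration 27, value 68
Best: 81 pts.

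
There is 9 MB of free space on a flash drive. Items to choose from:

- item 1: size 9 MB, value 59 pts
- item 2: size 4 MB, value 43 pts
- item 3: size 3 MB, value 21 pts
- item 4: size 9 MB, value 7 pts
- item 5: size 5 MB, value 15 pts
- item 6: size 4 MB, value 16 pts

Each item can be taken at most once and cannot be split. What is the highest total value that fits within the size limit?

64 pts

Check high-value combinations within 9 MB:
- item 2+item 3: size 4+3=7, value 43+21=64
- item 2+item 6: size 4+4=8, value 43+16=59
- item 1: size 9, value 59
- item 2+item 5: size 4+5=9, value 43+15=58
- item 2: size 4, value 43
Best: 64 pts.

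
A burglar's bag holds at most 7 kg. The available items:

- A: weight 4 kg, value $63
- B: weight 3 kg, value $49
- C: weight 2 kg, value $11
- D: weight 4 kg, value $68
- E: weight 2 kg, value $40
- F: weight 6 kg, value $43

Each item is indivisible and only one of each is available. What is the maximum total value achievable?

Check high-value combinations within 7 kg:
- B+D: weight 3+4=7, value 49+68=117
- A+B: weight 4+3=7, value 63+49=112
- D+E: weight 4+2=6, value 68+40=108
Best: $117.

$117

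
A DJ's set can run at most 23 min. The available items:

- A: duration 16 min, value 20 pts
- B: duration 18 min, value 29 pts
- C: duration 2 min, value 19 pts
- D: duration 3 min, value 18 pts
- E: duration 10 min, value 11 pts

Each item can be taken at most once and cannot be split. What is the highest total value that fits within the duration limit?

66 pts

Check high-value combinations within 23 min:
- B+C+D: duration 18+2+3=23, value 29+19+18=66
- A+C+D: duration 16+2+3=21, value 20+19+18=57
- C+D+E: duration 2+3+10=15, value 19+18+11=48
Best: 66 pts.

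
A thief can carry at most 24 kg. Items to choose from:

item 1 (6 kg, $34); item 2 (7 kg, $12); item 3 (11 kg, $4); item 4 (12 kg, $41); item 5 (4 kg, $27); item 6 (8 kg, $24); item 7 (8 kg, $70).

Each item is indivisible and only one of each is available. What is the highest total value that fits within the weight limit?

$138

Check high-value combinations within 24 kg:
- item 4+item 5+item 7: weight 12+4+8=24, value 41+27+70=138
- item 1+item 5+item 7: weight 6+4+8=18, value 34+27+70=131
- item 1+item 6+item 7: weight 6+8+8=22, value 34+24+70=128
Best: $138.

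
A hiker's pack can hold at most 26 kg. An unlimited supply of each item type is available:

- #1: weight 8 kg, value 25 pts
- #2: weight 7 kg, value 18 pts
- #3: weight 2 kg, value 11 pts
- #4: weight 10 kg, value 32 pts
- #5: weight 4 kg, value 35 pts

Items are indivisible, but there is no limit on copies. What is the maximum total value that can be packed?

Best value-per-unit is #5 at 35/4; filling with it alone gives 6×35 = 210.
Optimal mix: 1×#3 + 6×#5 → weight 26, value 221.

221 pts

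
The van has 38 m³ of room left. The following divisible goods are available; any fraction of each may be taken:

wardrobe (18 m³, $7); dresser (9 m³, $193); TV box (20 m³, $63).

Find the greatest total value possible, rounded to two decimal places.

259.50

Take in order of value per unit:
- dresser (193/9 per unit): all 9 → value 193, running total 193.00
- TV box (63/20 per unit): all 20 → value 63, running total 256.00
- wardrobe (7/18 per unit): 9 of 18 → value 9×7/18 = 3.5000, running total 259.50
Total 259.50.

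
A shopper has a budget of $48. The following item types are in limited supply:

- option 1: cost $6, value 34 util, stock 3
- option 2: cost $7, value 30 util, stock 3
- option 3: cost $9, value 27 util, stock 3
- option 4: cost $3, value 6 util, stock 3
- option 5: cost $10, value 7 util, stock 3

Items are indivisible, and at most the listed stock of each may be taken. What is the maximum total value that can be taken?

Best selections within cost 48 and stock limits:
- 3×option 1 + 3×option 2 + 1×option 3: cost 48, value 219
- 3×option 1 + 3×option 2 + 3×option 4: cost 48, value 210
- 3×option 1 + 3×option 2 + 2×option 4: cost 45, value 204
Best: 219 util.

219 util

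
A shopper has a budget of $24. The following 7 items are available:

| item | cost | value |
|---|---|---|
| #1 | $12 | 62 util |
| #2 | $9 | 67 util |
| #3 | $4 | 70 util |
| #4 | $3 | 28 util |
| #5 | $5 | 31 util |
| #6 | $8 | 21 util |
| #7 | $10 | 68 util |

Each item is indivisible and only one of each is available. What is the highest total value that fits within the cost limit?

205 util

Check high-value combinations within $24:
- #2+#3+#7: cost 9+4+10=23, value 67+70+68=205
- #3+#4+#5+#7: cost 4+3+5+10=22, value 70+28+31+68=197
- #2+#3+#4+#5: cost 9+4+3+5=21, value 67+70+28+31=196
Best: 205 util.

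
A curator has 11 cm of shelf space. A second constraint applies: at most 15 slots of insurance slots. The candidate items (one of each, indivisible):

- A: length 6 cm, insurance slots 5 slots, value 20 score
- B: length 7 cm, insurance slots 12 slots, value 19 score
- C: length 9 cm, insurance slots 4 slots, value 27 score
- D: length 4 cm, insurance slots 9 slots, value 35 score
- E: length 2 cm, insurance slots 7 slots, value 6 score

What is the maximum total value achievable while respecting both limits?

Feasible sets respecting both limits:
- A+D: length 10, insurance slots 14, value 55
- D: length 4, insurance slots 9, value 35
- C+E: length 11, insurance slots 11, value 33
- C: length 9, insurance slots 4, value 27
Best: 55 score.

55 score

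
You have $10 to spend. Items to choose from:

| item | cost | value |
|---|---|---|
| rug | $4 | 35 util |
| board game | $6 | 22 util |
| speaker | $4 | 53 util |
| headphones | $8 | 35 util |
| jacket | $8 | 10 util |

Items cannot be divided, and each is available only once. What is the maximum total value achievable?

Check high-value combinations within $10:
- rug+speaker: cost 4+4=8, value 35+53=88
- board game+speaker: cost 6+4=10, value 22+53=75
- rug+board game: cost 4+6=10, value 35+22=57
- speaker: cost 4, value 53
- rug: cost 4, value 35
Best: 88 util.

88 util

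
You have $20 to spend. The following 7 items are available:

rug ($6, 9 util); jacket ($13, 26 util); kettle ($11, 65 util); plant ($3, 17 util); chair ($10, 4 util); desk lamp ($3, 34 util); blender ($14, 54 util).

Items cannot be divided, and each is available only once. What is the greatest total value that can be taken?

Check high-value combinations within $20:
- kettle+plant+desk lamp: cost 11+3+3=17, value 65+17+34=116
- rug+kettle+desk lamp: cost 6+11+3=20, value 9+65+34=108
- plant+desk lamp+blender: cost 3+3+14=20, value 17+34+54=105
Best: 116 util.

116 util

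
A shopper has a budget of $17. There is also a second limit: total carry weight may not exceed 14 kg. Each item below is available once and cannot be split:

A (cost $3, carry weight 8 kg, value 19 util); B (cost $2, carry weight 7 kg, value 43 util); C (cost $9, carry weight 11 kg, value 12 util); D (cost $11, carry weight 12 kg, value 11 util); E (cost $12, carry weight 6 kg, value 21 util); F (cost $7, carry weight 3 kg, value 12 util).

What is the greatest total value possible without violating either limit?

Feasible sets respecting both limits:
- B+E: cost 14, carry weight 13, value 64
- B+F: cost 9, carry weight 10, value 55
- B: cost 2, carry weight 7, value 43
Best: 64 util.

64 util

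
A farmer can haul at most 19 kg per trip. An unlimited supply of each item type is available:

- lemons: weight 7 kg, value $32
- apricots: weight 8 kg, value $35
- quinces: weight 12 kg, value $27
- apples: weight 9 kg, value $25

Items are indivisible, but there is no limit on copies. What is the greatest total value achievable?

$70

Best value-per-unit is lemons at 32/7; filling with it alone gives 2×32 = 64.
Optimal mix: 2×apricots → weight 16, value 70.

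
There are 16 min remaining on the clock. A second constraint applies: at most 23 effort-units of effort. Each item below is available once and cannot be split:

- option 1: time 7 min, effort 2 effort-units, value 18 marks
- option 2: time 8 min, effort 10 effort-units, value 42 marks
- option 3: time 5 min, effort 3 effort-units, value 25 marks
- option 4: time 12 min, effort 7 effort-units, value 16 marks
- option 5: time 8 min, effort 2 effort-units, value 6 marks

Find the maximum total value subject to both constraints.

67 marks

Feasible sets respecting both limits:
- option 2+option 3: time 13, effort 13, value 67
- option 1+option 2: time 15, effort 12, value 60
- option 2+option 5: time 16, effort 12, value 48
Best: 67 marks.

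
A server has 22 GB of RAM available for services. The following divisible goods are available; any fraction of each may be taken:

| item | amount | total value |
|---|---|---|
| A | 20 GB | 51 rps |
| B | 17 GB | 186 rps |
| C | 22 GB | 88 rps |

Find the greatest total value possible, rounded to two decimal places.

Take in order of value per unit:
- B (186/17 per unit): all 17 → value 186, running total 186.00
- C (88/22 per unit): 5 of 22 → value 5×88/22 = 20.0000, running total 206.00
Total 206.00.

206.00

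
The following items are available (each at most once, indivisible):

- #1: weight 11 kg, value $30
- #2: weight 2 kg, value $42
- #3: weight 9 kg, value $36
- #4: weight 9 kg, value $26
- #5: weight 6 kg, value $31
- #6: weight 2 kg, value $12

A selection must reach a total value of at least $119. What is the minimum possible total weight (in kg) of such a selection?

19

Subsets with value ≥ 119, sorted by total weight:
- #2+#3+#5+#6: weight 19, value 121
- #1+#2+#3+#6: weight 24, value 120
- #2+#3+#4+#5: weight 26, value 135
- #2+#3+#4+#5+#6: weight 28, value 147
Minimum weight: 19 kg.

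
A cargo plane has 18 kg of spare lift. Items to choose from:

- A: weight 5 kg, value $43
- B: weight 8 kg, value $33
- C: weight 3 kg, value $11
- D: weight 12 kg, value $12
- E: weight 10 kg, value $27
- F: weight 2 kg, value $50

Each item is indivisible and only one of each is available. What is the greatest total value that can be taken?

$137

Check high-value combinations within 18 kg:
- A+B+C+F: weight 5+8+3+2=18, value 43+33+11+50=137
- A+B+F: weight 5+8+2=15, value 43+33+50=126
- A+E+F: weight 5+10+2=17, value 43+27+50=120
- A+C+F: weight 5+3+2=10, value 43+11+50=104
Best: $137.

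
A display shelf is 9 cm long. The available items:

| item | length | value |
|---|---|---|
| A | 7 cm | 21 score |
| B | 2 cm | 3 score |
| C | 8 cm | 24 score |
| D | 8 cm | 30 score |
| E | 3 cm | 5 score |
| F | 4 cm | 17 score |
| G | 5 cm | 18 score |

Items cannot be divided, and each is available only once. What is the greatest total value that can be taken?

35 score

This is a 0/1 knapsack; check combinations near the capacity.
- F+G: length 4+5=9, value 17+18=35
- D: length 8, value 30
- B+E+F: length 2+3+4=9, value 3+5+17=25
- C: length 8, value 24
Best: 35 score.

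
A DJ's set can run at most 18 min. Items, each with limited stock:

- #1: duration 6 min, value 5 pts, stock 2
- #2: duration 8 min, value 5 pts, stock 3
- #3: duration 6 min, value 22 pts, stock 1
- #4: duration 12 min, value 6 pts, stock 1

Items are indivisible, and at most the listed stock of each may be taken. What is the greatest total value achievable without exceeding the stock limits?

32 pts

Top feasible selections:
- 2×#1 + 1×#3: duration 18, value 32
- 1×#3 + 1×#4: duration 18, value 28
- 1×#1 + 1×#3: duration 12, value 27
- 1×#2 + 1×#3: duration 14, value 27
Best: 32 pts.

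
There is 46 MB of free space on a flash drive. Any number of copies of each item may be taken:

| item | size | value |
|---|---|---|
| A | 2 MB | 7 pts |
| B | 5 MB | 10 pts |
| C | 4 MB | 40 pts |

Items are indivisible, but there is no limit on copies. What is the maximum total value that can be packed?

Best value-per-unit is C at 40/4; filling with it alone gives 11×40 = 440.
Optimal mix: 1×A + 11×C → size 46, value 447.

447 pts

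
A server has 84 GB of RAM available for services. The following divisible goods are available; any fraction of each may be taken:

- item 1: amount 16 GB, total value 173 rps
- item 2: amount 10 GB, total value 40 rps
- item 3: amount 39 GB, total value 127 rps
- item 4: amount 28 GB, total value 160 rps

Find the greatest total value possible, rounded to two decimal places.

470.69

Take in order of value per unit:
- item 1 (173/16 per unit): all 16 → value 173, running total 173.00
- item 4 (160/28 per unit): all 28 → value 160, running total 333.00
- item 2 (40/10 per unit): all 10 → value 40, running total 373.00
- item 3 (127/39 per unit): 30 of 39 → value 30×127/39 = 97.6923, running total 470.69
Total 470.69.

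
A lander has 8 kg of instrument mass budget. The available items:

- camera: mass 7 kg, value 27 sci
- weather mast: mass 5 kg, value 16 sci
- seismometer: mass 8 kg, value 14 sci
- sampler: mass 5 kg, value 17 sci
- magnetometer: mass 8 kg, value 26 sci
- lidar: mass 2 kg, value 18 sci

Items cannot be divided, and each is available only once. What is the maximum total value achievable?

Check high-value combinations within 8 kg:
- sampler+lidar: mass 5+2=7, value 17+18=35
- weather mast+lidar: mass 5+2=7, value 16+18=34
- camera: mass 7, value 27
- magnetometer: mass 8, value 26
- lidar: mass 2, value 18
Best: 35 sci.

35 sci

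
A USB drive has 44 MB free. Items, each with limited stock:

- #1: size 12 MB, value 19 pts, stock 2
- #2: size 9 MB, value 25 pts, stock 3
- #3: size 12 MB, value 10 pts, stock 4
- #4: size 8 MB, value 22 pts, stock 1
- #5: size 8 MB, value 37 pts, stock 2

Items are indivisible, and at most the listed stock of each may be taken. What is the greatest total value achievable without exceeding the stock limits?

149 pts

Best selections within size 44 and stock limits:
- 3×#2 + 2×#5: size 43, value 149
- 2×#2 + 1×#4 + 2×#5: size 42, value 146
- 3×#2 + 1×#4 + 1×#5: size 43, value 134
- 2×#2 + 2×#5: size 34, value 124
Best: 149 pts.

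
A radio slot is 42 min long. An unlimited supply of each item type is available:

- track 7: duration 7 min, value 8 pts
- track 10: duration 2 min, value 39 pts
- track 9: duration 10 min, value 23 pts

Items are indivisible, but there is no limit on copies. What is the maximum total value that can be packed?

Best value-per-unit is track 10 at 39/2, and filling with it alone uses duration 21×2=42. No mix of the others beats 21×39 = 819.

819 pts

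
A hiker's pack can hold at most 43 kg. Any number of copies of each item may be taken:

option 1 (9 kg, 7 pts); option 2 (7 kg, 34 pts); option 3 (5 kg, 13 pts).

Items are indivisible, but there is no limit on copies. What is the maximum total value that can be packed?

Best value-per-unit is option 2 at 34/7, and filling with it alone uses weight 6×7=42. No mix of the others beats 6×34 = 204.

204 pts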